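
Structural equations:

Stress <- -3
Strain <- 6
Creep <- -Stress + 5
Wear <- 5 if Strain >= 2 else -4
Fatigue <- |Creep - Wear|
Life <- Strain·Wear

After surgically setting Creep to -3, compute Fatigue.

8

do(Creep=-3) replaces the equation Creep <- -Stress + 5 with the constant Creep = -3.
Wear = 5 if Strain >= 2 else -4  [with Strain=6]  = 5
Fatigue = |Creep - Wear|  [with Creep=-3, Wear=5]  = 8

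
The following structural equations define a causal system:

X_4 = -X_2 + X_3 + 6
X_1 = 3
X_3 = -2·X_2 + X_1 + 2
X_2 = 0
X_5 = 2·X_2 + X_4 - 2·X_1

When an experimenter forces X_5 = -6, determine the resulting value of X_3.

do(X_5=-6) replaces the equation X_5 = 2·X_2 + X_4 - 2·X_1 with the constant X_5 = -6.
X_3 is not downstream of the intervention, so its value is determined by the original equations.
X_3 = -2·X_2 + X_1 + 2  [with X_2=0, X_1=3]  = 5

5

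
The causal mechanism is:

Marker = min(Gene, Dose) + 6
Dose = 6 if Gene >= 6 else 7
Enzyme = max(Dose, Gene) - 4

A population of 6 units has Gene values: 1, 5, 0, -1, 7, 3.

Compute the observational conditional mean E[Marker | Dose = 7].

7.6

Observing Dose=7 restricts to units where Dose's equation naturally yields 7: Gene ∈ {1, 5, 0, -1, 3}. In that subpopulation Marker = 7, 11, 6, 5, 9, mean 7.6.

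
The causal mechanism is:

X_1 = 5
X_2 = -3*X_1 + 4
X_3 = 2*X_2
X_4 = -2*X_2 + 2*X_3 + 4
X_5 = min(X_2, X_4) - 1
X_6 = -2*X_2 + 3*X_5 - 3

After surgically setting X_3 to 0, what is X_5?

-12

do(X_3=0) replaces the equation X_3 = 2*X_2 with the constant X_3 = 0.
X_2 = -3*X_1 + 4  [with X_1=5]  = -11
X_4 = -2*X_2 + 2*X_3 + 4  [with X_2=-11, X_3=0]  = 26
X_5 = min(X_2, X_4) - 1  [with X_2=-11, X_4=26]  = -12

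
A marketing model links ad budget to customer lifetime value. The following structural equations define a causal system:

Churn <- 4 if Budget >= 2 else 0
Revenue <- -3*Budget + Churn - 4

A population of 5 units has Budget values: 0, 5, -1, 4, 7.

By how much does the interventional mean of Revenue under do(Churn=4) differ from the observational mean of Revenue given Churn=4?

7

The intervention sets Churn=4 in all 5 units regardless of Budget. Recomputing Revenue per unit gives 0, -15, 3, -12, -21; average -9.
E[Revenue|Churn=4] averages over only the 3 units with Churn=4 (Budget = 5, 4, 7): Revenue = -15, -12, -21, mean -16.
Difference = -9 − (-16) = 7.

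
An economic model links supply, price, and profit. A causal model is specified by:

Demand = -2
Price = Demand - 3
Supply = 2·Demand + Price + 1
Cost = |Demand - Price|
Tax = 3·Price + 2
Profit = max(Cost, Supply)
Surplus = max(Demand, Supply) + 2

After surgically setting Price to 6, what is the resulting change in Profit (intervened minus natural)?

5

Under do(Price=6), the mechanism Price = Demand - 3 is discarded; Price is fixed at 6.
Supply = 2·Demand + Price + 1  [with Demand=-2, Price=6]  = 3
Cost = |Demand - Price|  [with Demand=-2, Price=6]  = 8
Profit = max(Cost, Supply)  [with Cost=8, Supply=3]  = 8
Without intervention: Price = Demand - 3  [with Demand=-2]  = -5; Supply = 2·Demand + Price + 1  [with Demand=-2, Price=-5]  = -8; Cost = |Demand - Price|  [with Demand=-2, Price=-5]  = 3; Profit = max(Cost, Supply)  [with Cost=3, Supply=-8]  = 3.
Change = 8 − 3 = 5.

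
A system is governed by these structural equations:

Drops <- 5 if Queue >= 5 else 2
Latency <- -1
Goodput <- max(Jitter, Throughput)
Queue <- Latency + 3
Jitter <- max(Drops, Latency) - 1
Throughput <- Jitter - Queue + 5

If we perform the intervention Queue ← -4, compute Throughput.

10

do(Queue=-4) replaces the equation Queue <- Latency + 3 with the constant Queue = -4.
Drops = 5 if Queue >= 5 else 2  [with Queue=-4]  = 2
Jitter = max(Drops, Latency) - 1  [with Drops=2, Latency=-1]  = 1
Throughput = Jitter - Queue + 5  [with Jitter=1, Queue=-4]  = 10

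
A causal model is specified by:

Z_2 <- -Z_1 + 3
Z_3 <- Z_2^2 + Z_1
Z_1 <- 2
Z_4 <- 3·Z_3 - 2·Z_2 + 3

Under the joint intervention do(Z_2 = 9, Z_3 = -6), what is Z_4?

-33

Setting Z_2 = 9, Z_3 = -6 by intervention discards those variables' equations.
Z_4 = 3·Z_3 - 2·Z_2 + 3  [with Z_3=-6, Z_2=9]  = -33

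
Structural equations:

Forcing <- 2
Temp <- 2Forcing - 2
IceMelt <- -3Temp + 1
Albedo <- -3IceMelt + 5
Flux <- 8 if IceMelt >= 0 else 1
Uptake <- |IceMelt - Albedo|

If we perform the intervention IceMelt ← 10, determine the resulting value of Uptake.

35

The intervention breaks the incoming arrows to IceMelt: IceMelt <- -3Temp + 1 no longer applies, and IceMelt = 10.
Albedo = -3IceMelt + 5  [with IceMelt=10]  = -25
Uptake = |IceMelt - Albedo|  [with IceMelt=10, Albedo=-25]  = 35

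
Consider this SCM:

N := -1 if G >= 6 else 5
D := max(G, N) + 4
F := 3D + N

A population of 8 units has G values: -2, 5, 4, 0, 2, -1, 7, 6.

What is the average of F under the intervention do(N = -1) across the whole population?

19.25

Under do(N=-1), N's equation is replaced by N=-1 for every unit. Per-unit F: 8, 26, 23, 11, 17, 8, 32, 29. Mean = 19.25.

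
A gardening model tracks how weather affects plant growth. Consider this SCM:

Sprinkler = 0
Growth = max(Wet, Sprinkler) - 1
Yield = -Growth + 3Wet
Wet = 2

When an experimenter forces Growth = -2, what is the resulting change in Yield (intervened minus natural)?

The intervention breaks the incoming arrows to Growth: Growth = max(Wet, Sprinkler) - 1 no longer applies, and Growth = -2.
Yield = -Growth + 3Wet  [with Growth=-2, Wet=2]  = 8
Without intervention: Growth = max(Wet, Sprinkler) - 1  [with Wet=2, Sprinkler=0]  = 1; Yield = -Growth + 3Wet  [with Growth=1, Wet=2]  = 5.
Change = 8 − 5 = 3.

3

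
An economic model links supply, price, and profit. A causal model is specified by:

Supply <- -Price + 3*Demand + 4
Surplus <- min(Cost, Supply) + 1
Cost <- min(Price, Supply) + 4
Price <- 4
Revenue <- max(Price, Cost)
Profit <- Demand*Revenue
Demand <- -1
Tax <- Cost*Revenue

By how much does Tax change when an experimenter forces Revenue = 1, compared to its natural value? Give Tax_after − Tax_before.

The intervention breaks the incoming arrows to Revenue: Revenue <- max(Price, Cost) no longer applies, and Revenue = 1.
Supply = -Price + 3*Demand + 4  [with Price=4, Demand=-1]  = -3
Cost = min(Price, Supply) + 4  [with Price=4, Supply=-3]  = 1
Tax = Cost*Revenue  [with Cost=1, Revenue=1]  = 1
Without intervention: Supply = -Price + 3*Demand + 4  [with Price=4, Demand=-1]  = -3; Cost = min(Price, Supply) + 4  [with Price=4, Supply=-3]  = 1; Revenue = max(Price, Cost)  [with Price=4, Cost=1]  = 4; Tax = Cost*Revenue  [with Cost=1, Revenue=4]  = 4.
Change = 1 − 4 = -3.

-3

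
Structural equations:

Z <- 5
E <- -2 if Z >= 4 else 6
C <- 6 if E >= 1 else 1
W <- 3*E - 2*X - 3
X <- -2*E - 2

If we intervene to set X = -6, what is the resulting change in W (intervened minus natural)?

16

The intervention breaks the incoming arrows to X: X <- -2*E - 2 no longer applies, and X = -6.
E = -2 if Z >= 4 else 6  [with Z=5]  = -2
W = 3*E - 2*X - 3  [with E=-2, X=-6]  = 3
Without intervention: E = -2 if Z >= 4 else 6  [with Z=5]  = -2; X = -2*E - 2  [with E=-2]  = 2; W = 3*E - 2*X - 3  [with E=-2, X=2]  = -13.
Change = 3 − (-13) = 16.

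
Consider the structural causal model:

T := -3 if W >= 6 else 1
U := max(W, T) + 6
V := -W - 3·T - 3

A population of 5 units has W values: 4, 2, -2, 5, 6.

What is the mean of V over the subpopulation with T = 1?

Conditioning on T=1 selects the 4 unit(s) with W ∈ {4, 2, -2, 5}. Their V values: -10, -8, -4, -11. Mean = -8.25.

-8.25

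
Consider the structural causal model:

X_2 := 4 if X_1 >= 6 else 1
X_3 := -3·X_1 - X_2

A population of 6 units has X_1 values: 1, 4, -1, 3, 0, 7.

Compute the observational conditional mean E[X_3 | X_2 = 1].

Conditioning on X_2=1 selects the 5 unit(s) with X_1 ∈ {1, 4, -1, 3, 0}. Their X_3 values: -4, -13, 2, -10, -1. Mean = -5.2.

-5.2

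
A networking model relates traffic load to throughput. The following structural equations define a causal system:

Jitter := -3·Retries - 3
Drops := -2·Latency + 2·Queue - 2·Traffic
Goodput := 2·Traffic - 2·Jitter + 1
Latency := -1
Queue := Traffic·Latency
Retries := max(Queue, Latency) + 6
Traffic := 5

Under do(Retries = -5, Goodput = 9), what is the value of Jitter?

Under do(Retries = -5, Goodput = 9), each intervened variable's structural equation is replaced by its fixed value.
Jitter = -3·Retries - 3  [with Retries=-5]  = 12

12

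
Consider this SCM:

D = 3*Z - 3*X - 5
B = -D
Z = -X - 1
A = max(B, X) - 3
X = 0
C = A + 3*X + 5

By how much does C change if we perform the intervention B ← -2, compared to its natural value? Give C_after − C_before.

-8

Under do(B=-2), the mechanism B = -D is discarded; B is fixed at -2.
A = max(B, X) - 3  [with B=-2, X=0]  = -3
C = A + 3*X + 5  [with A=-3, X=0]  = 2
Without intervention: Z = -X - 1  [with X=0]  = -1; D = 3*Z - 3*X - 5  [with Z=-1, X=0]  = -8; B = -D  [with D=-8]  = 8; A = max(B, X) - 3  [with B=8, X=0]  = 5; C = A + 3*X + 5  [with A=5, X=0]  = 10.
Change = 2 − 10 = -8.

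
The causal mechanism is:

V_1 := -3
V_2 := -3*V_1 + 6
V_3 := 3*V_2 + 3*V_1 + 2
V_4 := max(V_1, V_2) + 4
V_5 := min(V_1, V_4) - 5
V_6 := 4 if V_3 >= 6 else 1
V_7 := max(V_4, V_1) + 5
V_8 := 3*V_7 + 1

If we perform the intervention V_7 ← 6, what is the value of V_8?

do(V_7=6) replaces the equation V_7 := max(V_4, V_1) + 5 with the constant V_7 = 6.
V_8 = 3*V_7 + 1  [with V_7=6]  = 19

19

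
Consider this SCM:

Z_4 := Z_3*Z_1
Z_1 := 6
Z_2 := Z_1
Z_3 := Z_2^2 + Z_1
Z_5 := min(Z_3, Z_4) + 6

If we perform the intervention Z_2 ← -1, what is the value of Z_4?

42

Under do(Z_2=-1), the mechanism Z_2 := Z_1 is discarded; Z_2 is fixed at -1.
Z_3 = Z_2^2 + Z_1  [with Z_2=-1, Z_1=6]  = 7
Z_4 = Z_3*Z_1  [with Z_3=7, Z_1=6]  = 42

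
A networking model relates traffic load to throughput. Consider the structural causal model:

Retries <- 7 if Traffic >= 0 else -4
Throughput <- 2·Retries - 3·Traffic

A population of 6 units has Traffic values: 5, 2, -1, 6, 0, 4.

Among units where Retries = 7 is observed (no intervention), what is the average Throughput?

Conditioning on Retries=7 selects the 5 unit(s) with Traffic ∈ {5, 2, 6, 0, 4}. Their Throughput values: -1, 8, -4, 14, 2. Mean = 3.8.

3.8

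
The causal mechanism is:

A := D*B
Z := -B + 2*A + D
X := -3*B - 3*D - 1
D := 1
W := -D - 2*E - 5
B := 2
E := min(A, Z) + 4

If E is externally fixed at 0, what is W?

The intervention breaks the incoming arrows to E: E := min(A, Z) + 4 no longer applies, and E = 0.
W = -D - 2*E - 5  [with D=1, E=0]  = -6

-6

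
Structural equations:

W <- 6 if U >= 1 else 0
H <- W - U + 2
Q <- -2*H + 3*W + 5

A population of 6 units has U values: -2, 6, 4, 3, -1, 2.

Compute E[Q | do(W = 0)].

Every unit gets W=0 under the intervention. Q values become -3, 13, 9, 7, -1, 5; E[Q|do(W=0)] = 5.

5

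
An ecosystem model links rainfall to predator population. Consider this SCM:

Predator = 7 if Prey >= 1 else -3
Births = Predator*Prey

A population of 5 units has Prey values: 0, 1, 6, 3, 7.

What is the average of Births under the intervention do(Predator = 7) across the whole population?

The intervention sets Predator=7 in all 5 units regardless of Prey. Recomputing Births per unit gives 0, 7, 42, 21, 49; average 23.8.

23.8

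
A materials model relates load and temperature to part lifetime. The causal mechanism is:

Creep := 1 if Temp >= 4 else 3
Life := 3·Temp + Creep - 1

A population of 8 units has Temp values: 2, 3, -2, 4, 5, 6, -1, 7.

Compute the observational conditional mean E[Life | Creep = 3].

3.5

Conditioning on Creep=3 selects the 4 unit(s) with Temp ∈ {2, 3, -2, -1}. Their Life values: 8, 11, -4, -1. Mean = 3.5.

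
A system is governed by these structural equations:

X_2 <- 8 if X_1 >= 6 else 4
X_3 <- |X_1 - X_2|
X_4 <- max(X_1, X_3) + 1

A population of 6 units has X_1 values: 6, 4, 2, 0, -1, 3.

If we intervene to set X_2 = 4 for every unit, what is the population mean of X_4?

do(X_2=4) breaks X_2's dependence on X_1. With X_2=4 fixed, X_4 across the units is 7, 5, 3, 5, 6, 4, mean 5.

5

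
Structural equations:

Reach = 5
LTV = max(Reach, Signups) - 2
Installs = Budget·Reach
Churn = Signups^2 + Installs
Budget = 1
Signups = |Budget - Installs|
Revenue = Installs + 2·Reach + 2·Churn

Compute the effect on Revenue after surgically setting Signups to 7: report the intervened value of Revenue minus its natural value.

Under do(Signups=7), the mechanism Signups = |Budget - Installs| is discarded; Signups is fixed at 7.
Installs = Budget·Reach  [with Budget=1, Reach=5]  = 5
Churn = Signups^2 + Installs  [with Signups=7, Installs=5]  = 54
Revenue = Installs + 2·Reach + 2·Churn  [with Installs=5, Reach=5, Churn=54]  = 123
Without intervention: Installs = Budget·Reach  [with Budget=1, Reach=5]  = 5; Signups = |Budget - Installs|  [with Budget=1, Installs=5]  = 4; Churn = Signups^2 + Installs  [with Signups=4, Installs=5]  = 21; Revenue = Installs + 2·Reach + 2·Churn  [with Installs=5, Reach=5, Churn=21]  = 57.
Change = 123 − 57 = 66.

66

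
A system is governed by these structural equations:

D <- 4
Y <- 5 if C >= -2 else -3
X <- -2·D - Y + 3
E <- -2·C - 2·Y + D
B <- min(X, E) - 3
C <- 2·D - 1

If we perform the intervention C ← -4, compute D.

4

Under do(C=-4), the mechanism C <- 2·D - 1 is discarded; C is fixed at -4.
D is not downstream of the intervention, so its value is determined by the original equations.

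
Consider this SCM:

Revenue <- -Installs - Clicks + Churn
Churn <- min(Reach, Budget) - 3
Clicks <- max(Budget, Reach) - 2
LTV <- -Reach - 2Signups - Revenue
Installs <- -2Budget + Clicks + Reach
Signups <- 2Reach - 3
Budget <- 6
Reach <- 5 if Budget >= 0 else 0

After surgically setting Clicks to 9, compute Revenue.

-9

The intervention breaks the incoming arrows to Clicks: Clicks <- max(Budget, Reach) - 2 no longer applies, and Clicks = 9.
Reach = 5 if Budget >= 0 else 0  [with Budget=6]  = 5
Installs = -2Budget + Clicks + Reach  [with Budget=6, Clicks=9, Reach=5]  = 2
Churn = min(Reach, Budget) - 3  [with Reach=5, Budget=6]  = 2
Revenue = -Installs - Clicks + Churn  [with Installs=2, Clicks=9, Churn=2]  = -9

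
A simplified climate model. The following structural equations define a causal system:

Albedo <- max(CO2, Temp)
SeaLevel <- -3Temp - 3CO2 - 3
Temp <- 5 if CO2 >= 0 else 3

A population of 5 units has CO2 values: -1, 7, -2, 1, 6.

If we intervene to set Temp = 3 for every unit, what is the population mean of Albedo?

4.4

The intervention sets Temp=3 in all 5 units regardless of CO2. Recomputing Albedo per unit gives 3, 7, 3, 3, 6; average 4.4.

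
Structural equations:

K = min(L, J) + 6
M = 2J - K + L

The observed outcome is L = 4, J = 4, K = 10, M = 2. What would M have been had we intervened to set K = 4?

8

The intervention breaks the incoming arrows to K: K = min(L, J) + 6 no longer applies, and K = 4.
M = 2J - K + L  [with J=4, K=4, L=4]  = 8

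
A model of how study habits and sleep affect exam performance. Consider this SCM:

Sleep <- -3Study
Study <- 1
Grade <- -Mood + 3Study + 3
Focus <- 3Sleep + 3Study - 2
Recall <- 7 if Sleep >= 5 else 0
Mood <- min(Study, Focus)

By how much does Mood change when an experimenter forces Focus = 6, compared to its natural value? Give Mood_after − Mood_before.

9

The intervention breaks the incoming arrows to Focus: Focus <- 3Sleep + 3Study - 2 no longer applies, and Focus = 6.
Mood = min(Study, Focus)  [with Study=1, Focus=6]  = 1
Without intervention: Sleep = -3Study  [with Study=1]  = -3; Focus = 3Sleep + 3Study - 2  [with Sleep=-3, Study=1]  = -8; Mood = min(Study, Focus)  [with Study=1, Focus=-8]  = -8.
Change = 1 − (-8) = 9.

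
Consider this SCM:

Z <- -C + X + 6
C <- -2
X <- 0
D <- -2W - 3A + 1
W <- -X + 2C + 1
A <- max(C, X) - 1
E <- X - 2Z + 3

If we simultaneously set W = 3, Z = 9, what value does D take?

The joint intervention fixes W = 3, Z = 9, removing each variable's own equation.
A = max(C, X) - 1  [with C=-2, X=0]  = -1
D = -2W - 3A + 1  [with W=3, A=-1]  = -2

-2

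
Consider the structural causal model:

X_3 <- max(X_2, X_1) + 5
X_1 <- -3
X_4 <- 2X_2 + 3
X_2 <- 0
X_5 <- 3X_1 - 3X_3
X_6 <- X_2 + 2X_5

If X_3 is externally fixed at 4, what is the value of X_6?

The intervention breaks the incoming arrows to X_3: X_3 <- max(X_2, X_1) + 5 no longer applies, and X_3 = 4.
X_5 = 3X_1 - 3X_3  [with X_1=-3, X_3=4]  = -21
X_6 = X_2 + 2X_5  [with X_2=0, X_5=-21]  = -42

-42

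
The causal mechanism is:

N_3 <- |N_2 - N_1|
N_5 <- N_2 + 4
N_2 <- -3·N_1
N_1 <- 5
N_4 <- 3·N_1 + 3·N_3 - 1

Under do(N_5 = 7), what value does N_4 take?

The intervention breaks the incoming arrows to N_5: N_5 <- N_2 + 4 no longer applies, and N_5 = 7.
Since N_4 is not a descendant of the intervened variable, it is unaffected.
N_2 = -3·N_1  [with N_1=5]  = -15
N_3 = |N_2 - N_1|  [with N_2=-15, N_1=5]  = 20
N_4 = 3·N_1 + 3·N_3 - 1  [with N_1=5, N_3=20]  = 74

74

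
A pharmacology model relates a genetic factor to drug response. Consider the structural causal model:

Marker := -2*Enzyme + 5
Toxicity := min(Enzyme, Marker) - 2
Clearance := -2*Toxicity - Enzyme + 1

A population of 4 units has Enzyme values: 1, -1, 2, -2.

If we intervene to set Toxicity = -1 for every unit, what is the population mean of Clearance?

3

Every unit gets Toxicity=-1 under the intervention. Clearance values become 2, 4, 1, 5; E[Clearance|do(Toxicity=-1)] = 3.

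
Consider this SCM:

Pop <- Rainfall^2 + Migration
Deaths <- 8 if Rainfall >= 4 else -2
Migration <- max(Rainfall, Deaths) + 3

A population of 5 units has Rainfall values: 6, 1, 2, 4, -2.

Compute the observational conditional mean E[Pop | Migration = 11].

37

E[Pop|Migration=11] averages over only the 2 units with Migration=11 (Rainfall = 6, 4): Pop = 47, 27, mean 37.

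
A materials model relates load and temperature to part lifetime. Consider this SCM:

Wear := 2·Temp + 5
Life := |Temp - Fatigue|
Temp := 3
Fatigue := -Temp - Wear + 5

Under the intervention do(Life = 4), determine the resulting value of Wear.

The intervention breaks the incoming arrows to Life: Life := |Temp - Fatigue| no longer applies, and Life = 4.
Since Wear is not a descendant of the intervened variable, it is unaffected.
Wear = 2·Temp + 5  [with Temp=3]  = 11

11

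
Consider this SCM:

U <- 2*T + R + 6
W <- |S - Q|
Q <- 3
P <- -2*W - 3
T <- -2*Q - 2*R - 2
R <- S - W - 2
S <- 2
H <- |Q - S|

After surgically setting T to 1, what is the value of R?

do(T=1) replaces the equation T <- -2*Q - 2*R - 2 with the constant T = 1.
Since R is not a descendant of the intervened variable, it is unaffected.
W = |S - Q|  [with S=2, Q=3]  = 1
R = S - W - 2  [with S=2, W=1]  = -1

-1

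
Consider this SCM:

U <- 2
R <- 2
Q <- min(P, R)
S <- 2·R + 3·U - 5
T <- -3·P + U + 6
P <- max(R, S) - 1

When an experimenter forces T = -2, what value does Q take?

The intervention breaks the incoming arrows to T: T <- -3·P + U + 6 no longer applies, and T = -2.
Since Q is not a descendant of the intervened variable, it is unaffected.
S = 2·R + 3·U - 5  [with R=2, U=2]  = 5
P = max(R, S) - 1  [with R=2, S=5]  = 4
Q = min(P, R)  [with P=4, R=2]  = 2

2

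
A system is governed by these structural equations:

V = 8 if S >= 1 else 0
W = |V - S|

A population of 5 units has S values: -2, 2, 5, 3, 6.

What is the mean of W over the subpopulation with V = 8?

Observing V=8 restricts to units where V's equation naturally yields 8: S ∈ {2, 5, 3, 6}. In that subpopulation W = 6, 3, 5, 2, mean 4.

4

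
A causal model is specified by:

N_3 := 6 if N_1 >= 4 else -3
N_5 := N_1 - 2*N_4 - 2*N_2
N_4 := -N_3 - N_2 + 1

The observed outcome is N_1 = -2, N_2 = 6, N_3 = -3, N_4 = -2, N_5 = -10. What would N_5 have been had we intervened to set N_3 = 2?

0

do(N_3=2) replaces the equation N_3 := 6 if N_1 >= 4 else -3 with the constant N_3 = 2.
N_4 = -N_3 - N_2 + 1  [with N_3=2, N_2=6]  = -7
N_5 = N_1 - 2*N_4 - 2*N_2  [with N_1=-2, N_4=-7, N_2=6]  = 0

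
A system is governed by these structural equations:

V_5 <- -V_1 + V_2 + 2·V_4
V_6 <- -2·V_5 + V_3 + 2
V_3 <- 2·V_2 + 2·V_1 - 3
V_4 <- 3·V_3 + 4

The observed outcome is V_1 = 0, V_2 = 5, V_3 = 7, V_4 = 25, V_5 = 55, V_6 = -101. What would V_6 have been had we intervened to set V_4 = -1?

3

Under do(V_4=-1), the mechanism V_4 <- 3·V_3 + 4 is discarded; V_4 is fixed at -1.
V_3 = 2·V_2 + 2·V_1 - 3  [with V_2=5, V_1=0]  = 7
V_5 = -V_1 + V_2 + 2·V_4  [with V_1=0, V_2=5, V_4=-1]  = 3
V_6 = -2·V_5 + V_3 + 2  [with V_5=3, V_3=7]  = 3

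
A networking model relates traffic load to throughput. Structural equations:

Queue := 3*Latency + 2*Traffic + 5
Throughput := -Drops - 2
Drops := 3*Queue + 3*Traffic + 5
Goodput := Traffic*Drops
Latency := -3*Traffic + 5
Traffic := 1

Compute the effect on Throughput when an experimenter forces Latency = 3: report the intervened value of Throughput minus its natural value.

-9

do(Latency=3) replaces the equation Latency := -3*Traffic + 5 with the constant Latency = 3.
Queue = 3*Latency + 2*Traffic + 5  [with Latency=3, Traffic=1]  = 16
Drops = 3*Queue + 3*Traffic + 5  [with Queue=16, Traffic=1]  = 56
Throughput = -Drops - 2  [with Drops=56]  = -58
Without intervention: Latency = -3*Traffic + 5  [with Traffic=1]  = 2; Queue = 3*Latency + 2*Traffic + 5  [with Latency=2, Traffic=1]  = 13; Drops = 3*Queue + 3*Traffic + 5  [with Queue=13, Traffic=1]  = 47; Throughput = -Drops - 2  [with Drops=47]  = -49.
Change = -58 − (-49) = -9.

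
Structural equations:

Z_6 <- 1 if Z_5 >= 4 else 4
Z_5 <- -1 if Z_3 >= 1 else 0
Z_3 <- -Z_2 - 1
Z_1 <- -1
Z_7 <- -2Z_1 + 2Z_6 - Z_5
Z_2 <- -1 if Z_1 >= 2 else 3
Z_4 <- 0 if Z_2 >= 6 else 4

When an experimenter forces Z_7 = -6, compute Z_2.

3

Under do(Z_7=-6), the mechanism Z_7 <- -2Z_1 + 2Z_6 - Z_5 is discarded; Z_7 is fixed at -6.
Z_2 is not downstream of the intervention, so its value is determined by the original equations.
Z_2 = -1 if Z_1 >= 2 else 3  [with Z_1=-1]  = 3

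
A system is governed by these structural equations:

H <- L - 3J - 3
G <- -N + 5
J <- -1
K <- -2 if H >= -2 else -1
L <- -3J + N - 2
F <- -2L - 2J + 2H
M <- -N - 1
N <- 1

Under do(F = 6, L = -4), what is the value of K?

-1

Setting F = 6, L = -4 by intervention discards those variables' equations.
H = L - 3J - 3  [with L=-4, J=-1]  = -4
K = -2 if H >= -2 else -1  [with H=-4]  = -1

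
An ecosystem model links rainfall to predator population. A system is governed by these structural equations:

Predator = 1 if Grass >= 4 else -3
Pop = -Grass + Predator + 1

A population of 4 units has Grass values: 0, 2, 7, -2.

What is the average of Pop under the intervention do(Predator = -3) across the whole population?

The intervention sets Predator=-3 in all 4 units regardless of Grass. Recomputing Pop per unit gives -2, -4, -9, 0; average -3.75.

-3.75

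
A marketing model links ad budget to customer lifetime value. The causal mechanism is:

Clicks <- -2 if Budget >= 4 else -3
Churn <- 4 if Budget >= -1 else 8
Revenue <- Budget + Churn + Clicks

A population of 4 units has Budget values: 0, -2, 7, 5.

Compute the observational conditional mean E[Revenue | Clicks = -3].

Conditioning on Clicks=-3 selects the 2 unit(s) with Budget ∈ {0, -2}. Their Revenue values: 1, 3. Mean = 2.

2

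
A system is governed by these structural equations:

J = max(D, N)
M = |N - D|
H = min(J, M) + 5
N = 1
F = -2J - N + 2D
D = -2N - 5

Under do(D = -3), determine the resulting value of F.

-9

do(D=-3) replaces the equation D = -2N - 5 with the constant D = -3.
J = max(D, N)  [with D=-3, N=1]  = 1
F = -2J - N + 2D  [with J=1, N=1, D=-3]  = -9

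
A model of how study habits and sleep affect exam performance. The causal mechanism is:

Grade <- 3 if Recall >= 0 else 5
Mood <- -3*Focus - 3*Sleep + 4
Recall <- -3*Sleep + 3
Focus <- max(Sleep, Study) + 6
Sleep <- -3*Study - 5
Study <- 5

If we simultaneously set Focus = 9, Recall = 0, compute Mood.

The joint intervention fixes Focus = 9, Recall = 0, removing each variable's own equation.
Sleep = -3*Study - 5  [with Study=5]  = -20
Mood = -3*Focus - 3*Sleep + 4  [with Focus=9, Sleep=-20]  = 37

37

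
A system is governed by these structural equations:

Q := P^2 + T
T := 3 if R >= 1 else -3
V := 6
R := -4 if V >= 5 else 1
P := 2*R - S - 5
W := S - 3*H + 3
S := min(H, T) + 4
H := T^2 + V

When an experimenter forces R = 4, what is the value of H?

15

Under do(R=4), the mechanism R := -4 if V >= 5 else 1 is discarded; R is fixed at 4.
T = 3 if R >= 1 else -3  [with R=4]  = 3
H = T^2 + V  [with T=3, V=6]  = 15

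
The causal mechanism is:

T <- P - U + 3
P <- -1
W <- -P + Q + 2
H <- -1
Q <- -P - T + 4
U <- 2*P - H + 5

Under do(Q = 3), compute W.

The intervention breaks the incoming arrows to Q: Q <- -P - T + 4 no longer applies, and Q = 3.
W = -P + Q + 2  [with P=-1, Q=3]  = 6

6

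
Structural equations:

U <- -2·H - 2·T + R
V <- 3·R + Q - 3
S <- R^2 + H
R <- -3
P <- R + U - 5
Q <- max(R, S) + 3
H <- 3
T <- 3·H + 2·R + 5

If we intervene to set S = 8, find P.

do(S=8) replaces the equation S <- R^2 + H with the constant S = 8.
No directed path runs from S to P, so P keeps its natural value.
T = 3·H + 2·R + 5  [with H=3, R=-3]  = 8
U = -2·H - 2·T + R  [with H=3, T=8, R=-3]  = -25
P = R + U - 5  [with R=-3, U=-25]  = -33

-33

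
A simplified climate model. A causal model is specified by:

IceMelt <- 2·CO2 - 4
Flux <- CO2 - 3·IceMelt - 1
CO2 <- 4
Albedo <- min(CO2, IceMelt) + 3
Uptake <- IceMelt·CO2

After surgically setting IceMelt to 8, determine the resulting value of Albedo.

The intervention breaks the incoming arrows to IceMelt: IceMelt <- 2·CO2 - 4 no longer applies, and IceMelt = 8.
Albedo = min(CO2, IceMelt) + 3  [with CO2=4, IceMelt=8]  = 7

7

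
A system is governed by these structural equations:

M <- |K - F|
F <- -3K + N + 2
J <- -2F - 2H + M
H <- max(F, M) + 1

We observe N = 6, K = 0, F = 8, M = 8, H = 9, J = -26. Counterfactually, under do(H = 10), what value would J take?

-28

The intervention breaks the incoming arrows to H: H <- max(F, M) + 1 no longer applies, and H = 10.
F = -3K + N + 2  [with K=0, N=6]  = 8
M = |K - F|  [with K=0, F=8]  = 8
J = -2F - 2H + M  [with F=8, H=10, M=8]  = -28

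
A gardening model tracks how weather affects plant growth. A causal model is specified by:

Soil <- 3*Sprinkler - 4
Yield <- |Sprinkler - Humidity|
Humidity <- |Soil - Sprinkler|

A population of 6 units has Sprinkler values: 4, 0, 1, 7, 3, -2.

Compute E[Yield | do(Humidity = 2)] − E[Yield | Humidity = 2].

do(Humidity=2) breaks Humidity's dependence on Sprinkler. With Humidity=2 fixed, Yield across the units is 2, 2, 1, 5, 1, 4, mean 2.5.
Observing Humidity=2 restricts to units where Humidity's equation naturally yields 2: Sprinkler ∈ {1, 3}. In that subpopulation Yield = 1, 1, mean 1.
Difference = 2.5 − 1 = 1.5.

1.5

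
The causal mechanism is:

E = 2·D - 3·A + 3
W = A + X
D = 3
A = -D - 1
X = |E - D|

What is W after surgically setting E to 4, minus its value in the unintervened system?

-17

do(E=4) replaces the equation E = 2·D - 3·A + 3 with the constant E = 4.
A = -D - 1  [with D=3]  = -4
X = |E - D|  [with E=4, D=3]  = 1
W = A + X  [with A=-4, X=1]  = -3
Without intervention: A = -D - 1  [with D=3]  = -4; E = 2·D - 3·A + 3  [with D=3, A=-4]  = 21; X = |E - D|  [with E=21, D=3]  = 18; W = A + X  [with A=-4, X=18]  = 14.
Change = -3 − 14 = -17.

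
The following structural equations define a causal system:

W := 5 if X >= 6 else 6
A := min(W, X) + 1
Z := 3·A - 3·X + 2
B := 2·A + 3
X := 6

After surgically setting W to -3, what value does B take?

-1

Under do(W=-3), the mechanism W := 5 if X >= 6 else 6 is discarded; W is fixed at -3.
A = min(W, X) + 1  [with W=-3, X=6]  = -2
B = 2·A + 3  [with A=-2]  = -1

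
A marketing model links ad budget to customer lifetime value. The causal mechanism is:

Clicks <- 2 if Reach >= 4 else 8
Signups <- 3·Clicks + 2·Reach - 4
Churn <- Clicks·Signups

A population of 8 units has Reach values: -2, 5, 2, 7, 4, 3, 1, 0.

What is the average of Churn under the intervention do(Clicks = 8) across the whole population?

200

The intervention sets Clicks=8 in all 8 units regardless of Reach. Recomputing Churn per unit gives 128, 240, 192, 272, 224, 208, 176, 160; average 200.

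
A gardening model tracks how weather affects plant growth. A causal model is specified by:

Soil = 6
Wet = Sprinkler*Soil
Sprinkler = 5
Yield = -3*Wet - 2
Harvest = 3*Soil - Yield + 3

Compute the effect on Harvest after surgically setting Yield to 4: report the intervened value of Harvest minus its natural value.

Intervening sets Yield = 4 and removes its equation (Yield = -3*Wet - 2).
Harvest = 3*Soil - Yield + 3  [with Soil=6, Yield=4]  = 17
Without intervention: Wet = Sprinkler*Soil  [with Sprinkler=5, Soil=6]  = 30; Yield = -3*Wet - 2  [with Wet=30]  = -92; Harvest = 3*Soil - Yield + 3  [with Soil=6, Yield=-92]  = 113.
Change = 17 − 113 = -96.

-96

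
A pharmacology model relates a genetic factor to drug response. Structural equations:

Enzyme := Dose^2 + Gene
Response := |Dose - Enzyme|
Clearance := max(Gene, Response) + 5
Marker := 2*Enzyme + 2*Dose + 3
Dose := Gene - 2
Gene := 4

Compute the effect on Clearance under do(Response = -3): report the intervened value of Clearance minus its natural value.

-2

The intervention breaks the incoming arrows to Response: Response := |Dose - Enzyme| no longer applies, and Response = -3.
Clearance = max(Gene, Response) + 5  [with Gene=4, Response=-3]  = 9
Without intervention: Dose = Gene - 2  [with Gene=4]  = 2; Enzyme = Dose^2 + Gene  [with Dose=2, Gene=4]  = 8; Response = |Dose - Enzyme|  [with Dose=2, Enzyme=8]  = 6; Clearance = max(Gene, Response) + 5  [with Gene=4, Response=6]  = 11.
Change = 9 − 11 = -2.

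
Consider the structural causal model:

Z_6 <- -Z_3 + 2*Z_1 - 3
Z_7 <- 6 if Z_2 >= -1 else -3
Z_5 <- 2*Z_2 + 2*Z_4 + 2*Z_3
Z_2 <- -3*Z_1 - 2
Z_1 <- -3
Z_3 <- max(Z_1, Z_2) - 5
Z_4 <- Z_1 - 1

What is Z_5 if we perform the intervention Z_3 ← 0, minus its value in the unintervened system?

do(Z_3=0) replaces the equation Z_3 <- max(Z_1, Z_2) - 5 with the constant Z_3 = 0.
Z_2 = -3*Z_1 - 2  [with Z_1=-3]  = 7
Z_4 = Z_1 - 1  [with Z_1=-3]  = -4
Z_5 = 2*Z_2 + 2*Z_4 + 2*Z_3  [with Z_2=7, Z_4=-4, Z_3=0]  = 6
Without intervention: Z_2 = -3*Z_1 - 2  [with Z_1=-3]  = 7; Z_3 = max(Z_1, Z_2) - 5  [with Z_1=-3, Z_2=7]  = 2; Z_4 = Z_1 - 1  [with Z_1=-3]  = -4; Z_5 = 2*Z_2 + 2*Z_4 + 2*Z_3  [with Z_2=7, Z_4=-4, Z_3=2]  = 10.
Change = 6 − 10 = -4.

-4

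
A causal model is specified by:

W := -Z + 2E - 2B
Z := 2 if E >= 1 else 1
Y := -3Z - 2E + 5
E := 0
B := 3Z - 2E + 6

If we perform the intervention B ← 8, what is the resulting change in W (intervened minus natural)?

The intervention breaks the incoming arrows to B: B := 3Z - 2E + 6 no longer applies, and B = 8.
Z = 2 if E >= 1 else 1  [with E=0]  = 1
W = -Z + 2E - 2B  [with Z=1, E=0, B=8]  = -17
Without intervention: Z = 2 if E >= 1 else 1  [with E=0]  = 1; B = 3Z - 2E + 6  [with Z=1, E=0]  = 9; W = -Z + 2E - 2B  [with Z=1, E=0, B=9]  = -19.
Change = -17 − (-19) = 2.

2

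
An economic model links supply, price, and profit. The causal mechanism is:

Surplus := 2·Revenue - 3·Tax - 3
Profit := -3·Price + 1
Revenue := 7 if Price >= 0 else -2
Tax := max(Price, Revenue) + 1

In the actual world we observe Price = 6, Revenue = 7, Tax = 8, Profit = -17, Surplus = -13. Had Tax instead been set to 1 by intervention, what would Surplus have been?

8

do(Tax=1) replaces the equation Tax := max(Price, Revenue) + 1 with the constant Tax = 1.
Revenue = 7 if Price >= 0 else -2  [with Price=6]  = 7
Surplus = 2·Revenue - 3·Tax - 3  [with Revenue=7, Tax=1]  = 8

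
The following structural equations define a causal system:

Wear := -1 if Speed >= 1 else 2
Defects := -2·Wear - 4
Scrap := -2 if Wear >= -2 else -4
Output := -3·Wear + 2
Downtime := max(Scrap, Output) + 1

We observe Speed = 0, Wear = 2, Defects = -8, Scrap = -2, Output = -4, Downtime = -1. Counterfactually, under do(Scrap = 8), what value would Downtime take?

9

Under do(Scrap=8), the mechanism Scrap := -2 if Wear >= -2 else -4 is discarded; Scrap is fixed at 8.
Wear = -1 if Speed >= 1 else 2  [with Speed=0]  = 2
Output = -3·Wear + 2  [with Wear=2]  = -4
Downtime = max(Scrap, Output) + 1  [with Scrap=8, Output=-4]  = 9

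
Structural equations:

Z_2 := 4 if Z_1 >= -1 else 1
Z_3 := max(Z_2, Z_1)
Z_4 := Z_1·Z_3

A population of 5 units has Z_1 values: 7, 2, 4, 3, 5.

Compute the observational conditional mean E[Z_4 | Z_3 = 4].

12

Observing Z_3=4 restricts to units where Z_3's equation naturally yields 4: Z_1 ∈ {2, 4, 3}. In that subpopulation Z_4 = 8, 16, 12, mean 12.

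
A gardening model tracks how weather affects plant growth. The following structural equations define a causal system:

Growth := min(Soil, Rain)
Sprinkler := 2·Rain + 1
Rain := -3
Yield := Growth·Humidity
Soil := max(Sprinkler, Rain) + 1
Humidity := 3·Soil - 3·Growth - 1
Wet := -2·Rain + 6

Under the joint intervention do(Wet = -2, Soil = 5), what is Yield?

-69

The joint intervention fixes Wet = -2, Soil = 5, removing each variable's own equation.
Growth = min(Soil, Rain)  [with Soil=5, Rain=-3]  = -3
Humidity = 3·Soil - 3·Growth - 1  [with Soil=5, Growth=-3]  = 23
Yield = Growth·Humidity  [with Growth=-3, Humidity=23]  = -69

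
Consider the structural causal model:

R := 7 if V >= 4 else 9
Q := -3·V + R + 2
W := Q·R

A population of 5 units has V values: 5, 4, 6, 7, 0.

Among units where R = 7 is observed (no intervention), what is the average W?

-52.5

E[W|R=7] averages over only the 4 units with R=7 (V = 5, 4, 6, 7): W = -42, -21, -63, -84, mean -52.5.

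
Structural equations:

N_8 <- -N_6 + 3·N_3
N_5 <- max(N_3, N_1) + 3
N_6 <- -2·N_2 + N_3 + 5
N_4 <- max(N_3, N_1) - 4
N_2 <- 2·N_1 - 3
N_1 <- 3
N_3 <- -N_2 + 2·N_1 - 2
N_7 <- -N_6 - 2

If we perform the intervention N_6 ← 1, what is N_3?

1

do(N_6=1) replaces the equation N_6 <- -2·N_2 + N_3 + 5 with the constant N_6 = 1.
N_3 is not downstream of the intervention, so its value is determined by the original equations.
N_2 = 2·N_1 - 3  [with N_1=3]  = 3
N_3 = -N_2 + 2·N_1 - 2  [with N_2=3, N_1=3]  = 1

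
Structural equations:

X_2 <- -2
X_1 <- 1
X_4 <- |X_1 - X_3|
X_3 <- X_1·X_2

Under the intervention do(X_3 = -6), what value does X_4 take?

7

The intervention breaks the incoming arrows to X_3: X_3 <- X_1·X_2 no longer applies, and X_3 = -6.
X_4 = |X_1 - X_3|  [with X_1=1, X_3=-6]  = 7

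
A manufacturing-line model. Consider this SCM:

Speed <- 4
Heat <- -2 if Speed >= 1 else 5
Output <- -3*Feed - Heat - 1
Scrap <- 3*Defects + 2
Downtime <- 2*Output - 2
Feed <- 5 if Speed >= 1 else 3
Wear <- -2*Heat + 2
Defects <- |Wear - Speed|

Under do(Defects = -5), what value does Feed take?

Under do(Defects=-5), the mechanism Defects <- |Wear - Speed| is discarded; Defects is fixed at -5.
No directed path runs from Defects to Feed, so Feed keeps its natural value.
Feed = 5 if Speed >= 1 else 3  [with Speed=4]  = 5

5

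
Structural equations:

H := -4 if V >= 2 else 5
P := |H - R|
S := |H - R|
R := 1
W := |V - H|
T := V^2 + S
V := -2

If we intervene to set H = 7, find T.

10

The intervention breaks the incoming arrows to H: H := -4 if V >= 2 else 5 no longer applies, and H = 7.
S = |H - R|  [with H=7, R=1]  = 6
T = V^2 + S  [with V=-2, S=6]  = 10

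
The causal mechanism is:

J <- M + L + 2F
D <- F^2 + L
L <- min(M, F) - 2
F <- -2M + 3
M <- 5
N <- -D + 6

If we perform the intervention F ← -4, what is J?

-9

do(F=-4) replaces the equation F <- -2M + 3 with the constant F = -4.
L = min(M, F) - 2  [with M=5, F=-4]  = -6
J = M + L + 2F  [with M=5, L=-6, F=-4]  = -9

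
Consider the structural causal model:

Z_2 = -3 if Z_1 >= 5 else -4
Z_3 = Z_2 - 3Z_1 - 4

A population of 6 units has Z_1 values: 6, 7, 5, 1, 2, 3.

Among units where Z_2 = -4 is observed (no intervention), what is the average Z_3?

Conditioning on Z_2=-4 selects the 3 unit(s) with Z_1 ∈ {1, 2, 3}. Their Z_3 values: -11, -14, -17. Mean = -14.

-14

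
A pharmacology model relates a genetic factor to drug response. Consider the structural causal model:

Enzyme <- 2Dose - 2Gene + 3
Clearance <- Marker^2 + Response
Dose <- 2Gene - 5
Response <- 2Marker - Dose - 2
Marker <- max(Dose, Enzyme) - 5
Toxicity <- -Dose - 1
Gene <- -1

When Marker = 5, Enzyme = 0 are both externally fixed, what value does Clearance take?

The joint intervention fixes Marker = 5, Enzyme = 0, removing each variable's own equation.
Dose = 2Gene - 5  [with Gene=-1]  = -7
Response = 2Marker - Dose - 2  [with Marker=5, Dose=-7]  = 15
Clearance = Marker^2 + Response  [with Marker=5, Response=15]  = 40

40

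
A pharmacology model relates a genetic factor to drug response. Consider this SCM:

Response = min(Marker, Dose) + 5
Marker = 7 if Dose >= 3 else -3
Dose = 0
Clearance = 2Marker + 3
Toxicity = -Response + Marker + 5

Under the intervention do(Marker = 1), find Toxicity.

1

Under do(Marker=1), the mechanism Marker = 7 if Dose >= 3 else -3 is discarded; Marker is fixed at 1.
Response = min(Marker, Dose) + 5  [with Marker=1, Dose=0]  = 5
Toxicity = -Response + Marker + 5  [with Response=5, Marker=1]  = 1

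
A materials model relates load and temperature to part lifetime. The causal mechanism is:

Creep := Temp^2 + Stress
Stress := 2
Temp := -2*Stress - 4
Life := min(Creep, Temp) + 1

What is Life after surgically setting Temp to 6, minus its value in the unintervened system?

Under do(Temp=6), the mechanism Temp := -2*Stress - 4 is discarded; Temp is fixed at 6.
Creep = Temp^2 + Stress  [with Temp=6, Stress=2]  = 38
Life = min(Creep, Temp) + 1  [with Creep=38, Temp=6]  = 7
Without intervention: Temp = -2*Stress - 4  [with Stress=2]  = -8; Creep = Temp^2 + Stress  [with Temp=-8, Stress=2]  = 66; Life = min(Creep, Temp) + 1  [with Creep=66, Temp=-8]  = -7.
Change = 7 − (-7) = 14.

14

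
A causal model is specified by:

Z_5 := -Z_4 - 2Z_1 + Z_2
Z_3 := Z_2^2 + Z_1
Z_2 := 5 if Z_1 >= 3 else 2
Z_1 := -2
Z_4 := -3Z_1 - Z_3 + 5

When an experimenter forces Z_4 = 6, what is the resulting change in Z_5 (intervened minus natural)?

Intervening sets Z_4 = 6 and removes its equation (Z_4 := -3Z_1 - Z_3 + 5).
Z_2 = 5 if Z_1 >= 3 else 2  [with Z_1=-2]  = 2
Z_5 = -Z_4 - 2Z_1 + Z_2  [with Z_4=6, Z_1=-2, Z_2=2]  = 0
Without intervention: Z_2 = 5 if Z_1 >= 3 else 2  [with Z_1=-2]  = 2; Z_3 = Z_2^2 + Z_1  [with Z_2=2, Z_1=-2]  = 2; Z_4 = -3Z_1 - Z_3 + 5  [with Z_1=-2, Z_3=2]  = 9; Z_5 = -Z_4 - 2Z_1 + Z_2  [with Z_4=9, Z_1=-2, Z_2=2]  = -3.
Change = 0 − (-3) = 3.

3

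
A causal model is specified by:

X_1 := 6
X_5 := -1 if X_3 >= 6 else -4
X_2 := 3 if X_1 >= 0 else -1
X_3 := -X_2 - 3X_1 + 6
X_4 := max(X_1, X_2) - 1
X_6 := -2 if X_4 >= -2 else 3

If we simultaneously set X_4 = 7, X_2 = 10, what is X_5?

-4

The joint intervention fixes X_4 = 7, X_2 = 10, removing each variable's own equation.
X_3 = -X_2 - 3X_1 + 6  [with X_2=10, X_1=6]  = -22
X_5 = -1 if X_3 >= 6 else -4  [with X_3=-22]  = -4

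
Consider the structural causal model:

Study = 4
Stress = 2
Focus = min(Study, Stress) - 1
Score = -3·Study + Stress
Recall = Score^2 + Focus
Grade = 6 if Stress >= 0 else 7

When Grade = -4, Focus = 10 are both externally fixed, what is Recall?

Under do(Grade = -4, Focus = 10), each intervened variable's structural equation is replaced by its fixed value.
Score = -3·Study + Stress  [with Study=4, Stress=2]  = -10
Recall = Score^2 + Focus  [with Score=-10, Focus=10]  = 110

110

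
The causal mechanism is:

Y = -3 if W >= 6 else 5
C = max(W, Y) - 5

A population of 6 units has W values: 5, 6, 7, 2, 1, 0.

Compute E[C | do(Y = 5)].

0.5

Under do(Y=5), Y's equation is replaced by Y=5 for every unit. Per-unit C: 0, 1, 2, 0, 0, 0. Mean = 0.5.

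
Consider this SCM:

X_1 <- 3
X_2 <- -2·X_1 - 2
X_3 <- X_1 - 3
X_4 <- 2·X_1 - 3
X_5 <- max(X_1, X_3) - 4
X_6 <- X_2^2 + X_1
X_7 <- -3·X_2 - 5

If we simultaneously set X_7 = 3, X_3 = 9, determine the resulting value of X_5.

Under do(X_7 = 3, X_3 = 9), each intervened variable's structural equation is replaced by its fixed value.
X_5 = max(X_1, X_3) - 4  [with X_1=3, X_3=9]  = 5

5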